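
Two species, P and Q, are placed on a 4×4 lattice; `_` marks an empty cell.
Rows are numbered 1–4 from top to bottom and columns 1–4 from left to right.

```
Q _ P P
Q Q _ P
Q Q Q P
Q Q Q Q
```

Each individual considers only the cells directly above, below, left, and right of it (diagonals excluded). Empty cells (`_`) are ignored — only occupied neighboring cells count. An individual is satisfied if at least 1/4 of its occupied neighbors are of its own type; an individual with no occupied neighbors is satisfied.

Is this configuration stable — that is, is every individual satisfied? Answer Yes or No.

Yes

Row 1: (1,1)Q 1/1 satisfied · (1,3)P 1/1 satisfied · (1,4)P 2/2 satisfied
Row 2: (2,1)Q 3/3 satisfied · (2,2)Q 2/2 satisfied · (2,4)P 2/2 satisfied
Row 3: (3,1)Q 3/3 satisfied · (3,2)Q 4/4 satisfied · (3,3)Q 2/3 satisfied · (3,4)P 1/3 satisfied
Row 4: (4,1)Q 2/2 satisfied · (4,2)Q 3/3 satisfied · (4,3)Q 3/3 satisfied · (4,4)Q 1/2 satisfied
All meet the threshold, so the configuration is stable.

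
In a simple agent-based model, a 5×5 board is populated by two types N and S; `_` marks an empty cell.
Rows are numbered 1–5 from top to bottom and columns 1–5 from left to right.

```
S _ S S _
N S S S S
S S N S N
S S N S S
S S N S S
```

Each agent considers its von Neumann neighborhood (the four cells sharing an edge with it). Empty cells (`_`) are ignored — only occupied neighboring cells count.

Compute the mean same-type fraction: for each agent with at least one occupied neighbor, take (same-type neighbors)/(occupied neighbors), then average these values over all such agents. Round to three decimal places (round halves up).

(1,1)S 0/1
(1,3)S 2/2
(1,4)S 2/2
(2,1)N 0/3
(2,2)S 2/3
(2,3)S 3/4
(2,4)S 4/4
(2,5)S 1/2
(3,1)S 2/3
(3,2)S 3/4
(3,3)N 1/4
(3,4)S 2/4
(3,5)N 0/3
(4,1)S 3/3
(4,2)S 3/4
(4,3)N 2/4
(4,4)S 3/4
(4,5)S 2/3
(5,1)S 2/2
(5,2)S 2/3
(5,3)N 1/3
(5,4)S 2/3
(5,5)S 2/2
Sum over 23 agents: 0/1 + 2/2 + 2/2 + 0/3 + 2/3 + 3/4 + 4/4 + 1/2 + 2/3 + 3/4 + 1/4 + 2/4 + 0/3 + 3/3 + 3/4 + 2/4 + 3/4 + 2/3 + 2/2 + 2/3 + 1/3 + 2/3 + 2/2 = 173/12; mean = 173/12 ÷ 23 = 173/276 = 0.626811… → 0.627.

0.627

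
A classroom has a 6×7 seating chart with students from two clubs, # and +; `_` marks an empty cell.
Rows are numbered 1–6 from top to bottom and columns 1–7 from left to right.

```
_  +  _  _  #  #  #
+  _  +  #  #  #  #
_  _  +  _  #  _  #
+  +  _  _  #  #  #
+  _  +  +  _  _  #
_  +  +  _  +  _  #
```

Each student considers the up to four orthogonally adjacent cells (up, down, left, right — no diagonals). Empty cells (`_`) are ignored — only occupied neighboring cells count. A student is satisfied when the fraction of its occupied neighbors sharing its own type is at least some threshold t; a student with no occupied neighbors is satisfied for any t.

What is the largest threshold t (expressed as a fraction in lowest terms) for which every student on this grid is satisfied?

Row 1: (1,2)+ — no occupied neighbors · (1,5)# 2/2 · (1,6)# 3/3 · (1,7)# 2/2
Row 2: (2,1)+ — no occupied neighbors · (2,3)+ 1/2 · (2,4)# 1/2 · (2,5)# 4/4 · (2,6)# 3/3 · (2,7)# 3/3
Row 3: (3,3)+ 1/1 · (3,5)# 2/2 · (3,7)# 2/2
Row 4: (4,1)+ 2/2 · (4,2)+ 1/1 · (4,5)# 2/2 · (4,6)# 2/2 · (4,7)# 3/3
Row 5: (5,1)+ 1/1 · (5,3)+ 2/2 · (5,4)+ 1/1 · (5,7)# 2/2
Row 6: (6,2)+ 1/1 · (6,3)+ 2/2 · (6,5)+ — no occupied neighbors · (6,7)# 1/1
The smallest same-type fraction is 1/2 at (2,3), which reduces to 1/2. Any threshold above that leaves this student unsatisfied.

1/2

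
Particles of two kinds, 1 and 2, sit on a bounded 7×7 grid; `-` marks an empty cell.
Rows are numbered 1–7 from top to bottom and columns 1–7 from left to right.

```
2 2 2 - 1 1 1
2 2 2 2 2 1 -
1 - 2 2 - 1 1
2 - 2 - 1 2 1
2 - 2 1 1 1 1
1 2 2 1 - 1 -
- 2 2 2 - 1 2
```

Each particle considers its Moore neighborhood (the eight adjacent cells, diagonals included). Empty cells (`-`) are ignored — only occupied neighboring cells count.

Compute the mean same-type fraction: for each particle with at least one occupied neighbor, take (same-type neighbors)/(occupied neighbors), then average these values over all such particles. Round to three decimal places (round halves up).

Row 1: (1,1)2 3/3 · (1,2)2 5/5 · (1,3)2 4/4 · (1,5)1 2/4 · (1,6)1 3/4 · (1,7)1 2/2
Row 2: (2,1)2 3/4 · (2,2)2 6/7 · (2,3)2 6/6 · (2,4)2 5/6 · (2,5)2 2/6 · (2,6)1 5/6
Row 3: (3,1)1 0/3 · (3,3)2 5/5 · (3,4)2 5/6 · (3,6)1 4/6 · (3,7)1 3/4
Row 4: (4,1)2 1/2 · (4,3)2 3/4 · (4,5)1 4/6 · (4,6)2 0/7 · (4,7)1 4/5
Row 5: (5,1)2 2/3 · (5,3)2 3/5 · (5,4)1 3/6 · (5,5)1 5/6 · (5,6)1 5/6 · (5,7)1 3/4
Row 6: (6,1)1 0/3 · (6,2)2 5/6 · (6,3)2 5/7 · (6,4)1 2/6 · (6,6)1 4/5
Row 7: (7,2)2 3/4 · (7,3)2 4/5 · (7,4)2 2/3 · (7,6)1 1/2 · (7,7)2 0/2
Sum over 38 particles: 3/3 + 5/5 + 4/4 + 2/4 + 3/4 + 2/2 + 3/4 + 6/7 + 6/6 + 5/6 + 2/6 + 5/6 + 0/3 + 5/5 + 5/6 + 4/6 + 3/4 + 1/2 + 3/4 + 4/6 + 0/7 + 4/5 + 2/3 + 3/5 + 3/6 + 5/6 + 5/6 + 3/4 + 0/3 + 5/6 + 5/7 + 2/6 + 4/5 + 3/4 + 4/5 + 2/3 + 1/2 + 0/2 = 1067/42; mean = 1067/42 ÷ 38 = 1067/1596 = 0.668546… → 0.669.

0.669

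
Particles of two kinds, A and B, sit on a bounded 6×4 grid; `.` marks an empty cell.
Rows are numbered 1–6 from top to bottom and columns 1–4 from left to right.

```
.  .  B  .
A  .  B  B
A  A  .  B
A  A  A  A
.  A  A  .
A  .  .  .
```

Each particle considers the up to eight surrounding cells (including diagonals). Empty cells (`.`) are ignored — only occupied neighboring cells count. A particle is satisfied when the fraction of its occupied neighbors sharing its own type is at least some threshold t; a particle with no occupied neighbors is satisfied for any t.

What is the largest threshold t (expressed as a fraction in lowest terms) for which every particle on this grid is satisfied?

Row 1: (1,3)B 2/2
Row 2: (2,1)A 2/2 · (2,3)B 3/4 · (2,4)B 3/3
Row 3: (3,1)A 4/4 · (3,2)A 5/6 · (3,4)B 2/4
Row 4: (4,1)A 4/4 · (4,2)A 6/6 · (4,3)A 5/6 · (4,4)A 2/3
Row 5: (5,2)A 5/5 · (5,3)A 4/4
Row 6: (6,1)A 1/1
The smallest same-type fraction is 2/4 at (3,4), which reduces to 1/2. Any threshold above that leaves this particle unsatisfied.

1/2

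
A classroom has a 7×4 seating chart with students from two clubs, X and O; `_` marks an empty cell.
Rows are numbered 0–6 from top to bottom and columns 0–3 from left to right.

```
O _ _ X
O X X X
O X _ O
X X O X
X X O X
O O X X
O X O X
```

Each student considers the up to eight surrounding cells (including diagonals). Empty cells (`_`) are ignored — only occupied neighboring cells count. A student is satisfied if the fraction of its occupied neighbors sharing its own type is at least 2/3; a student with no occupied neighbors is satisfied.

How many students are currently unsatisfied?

19

Row 0: (0,0)O 1/2 ✗ · (0,3)X 2/2 ✓
Row 1: (1,0)O 2/4 ✗ · (1,1)X 2/5 ✗ · (1,2)X 4/5 ✓ · (1,3)X 2/3 ✓
Row 2: (2,0)O 1/5 ✗ · (2,1)X 4/7 ✗ · (2,3)O 1/4 ✗
Row 3: (3,0)X 4/5 ✓ · (3,1)X 4/7 ✗ · (3,2)O 2/7 ✗ · (3,3)X 1/4 ✗
Row 4: (4,0)X 3/5 ✗ · (4,1)X 4/8 ✗ · (4,2)O 2/8 ✗ · (4,3)X 3/5 ✗
Row 5: (5,0)O 2/5 ✗ · (5,1)O 4/8 ✗ · (5,2)X 5/8 ✗ · (5,3)X 3/5 ✗
Row 6: (6,0)O 2/3 ✓ · (6,1)X 1/5 ✗ · (6,2)O 1/5 ✗ · (6,3)X 2/3 ✓
Unsatisfied: (0,0), (1,0), (1,1), (2,0), (2,1), (2,3), (3,1), (3,2), (3,3), (4,0), (4,1), (4,2), (4,3), (5,0), (5,1), (5,2), (5,3), (6,1), (6,2) — 19 in total.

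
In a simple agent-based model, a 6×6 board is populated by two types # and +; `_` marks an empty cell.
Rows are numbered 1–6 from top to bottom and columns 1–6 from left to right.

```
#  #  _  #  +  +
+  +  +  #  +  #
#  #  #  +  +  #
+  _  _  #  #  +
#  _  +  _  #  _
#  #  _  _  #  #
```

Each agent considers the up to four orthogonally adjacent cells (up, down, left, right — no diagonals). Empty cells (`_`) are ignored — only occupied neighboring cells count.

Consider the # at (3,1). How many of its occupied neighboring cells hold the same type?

Occupied neighbors of (3,1): (2,1)=+, (4,1)=+, (3,2)=#.
Same type (#): 1 of 3.

1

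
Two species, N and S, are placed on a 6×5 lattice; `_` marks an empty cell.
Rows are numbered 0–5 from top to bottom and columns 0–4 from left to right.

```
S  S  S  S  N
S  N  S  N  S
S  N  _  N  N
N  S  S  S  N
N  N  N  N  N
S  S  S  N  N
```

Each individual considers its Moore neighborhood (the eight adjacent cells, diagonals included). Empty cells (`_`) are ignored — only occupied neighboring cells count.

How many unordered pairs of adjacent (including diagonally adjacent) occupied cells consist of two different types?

44

Scan each occupied cell's neighbors to the right and below (and the two forward diagonals) so each pair is counted once.
From row 0: 7 unlike of 17 pairs (running 7/17).
From row 1: 10 unlike of 14 pairs (running 17/31).
From row 2: 7 unlike of 12 pairs (running 24/43).
From row 3: 11 unlike of 17 pairs (running 35/60).
From row 4: 8 unlike of 17 pairs (running 43/77).
From row 5: 1 unlike of 4 pairs (running 44/81).
Total adjacent occupied pairs: 81; unlike-type pairs: 44.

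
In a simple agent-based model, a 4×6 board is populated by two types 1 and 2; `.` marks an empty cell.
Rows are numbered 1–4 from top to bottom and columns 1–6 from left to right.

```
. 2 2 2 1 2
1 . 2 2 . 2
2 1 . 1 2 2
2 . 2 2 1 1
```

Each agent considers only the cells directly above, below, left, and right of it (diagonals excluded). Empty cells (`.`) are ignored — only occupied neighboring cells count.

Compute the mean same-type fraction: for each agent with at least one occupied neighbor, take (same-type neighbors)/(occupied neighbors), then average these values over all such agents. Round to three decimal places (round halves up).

0.544

Row 1: (1,2)2 1/1 · (1,3)2 3/3 · (1,4)2 2/3 · (1,5)1 0/2 · (1,6)2 1/2
Row 2: (2,1)1 0/1 · (2,3)2 2/2 · (2,4)2 2/3 · (2,6)2 2/2
Row 3: (3,1)2 1/3 · (3,2)1 0/1 · (3,4)1 0/3 · (3,5)2 1/3 · (3,6)2 2/3
Row 4: (4,1)2 1/1 · (4,3)2 1/1 · (4,4)2 1/3 · (4,5)1 1/3 · (4,6)1 1/2
Sum over 19 agents: 1/1 + 3/3 + 2/3 + 0/2 + 1/2 + 0/1 + 2/2 + 2/3 + 2/2 + 1/3 + 0/1 + 0/3 + 1/3 + 2/3 + 1/1 + 1/1 + 1/3 + 1/3 + 1/2 = 31/3; mean = 31/3 ÷ 19 = 31/57 = 0.543859… → 0.544.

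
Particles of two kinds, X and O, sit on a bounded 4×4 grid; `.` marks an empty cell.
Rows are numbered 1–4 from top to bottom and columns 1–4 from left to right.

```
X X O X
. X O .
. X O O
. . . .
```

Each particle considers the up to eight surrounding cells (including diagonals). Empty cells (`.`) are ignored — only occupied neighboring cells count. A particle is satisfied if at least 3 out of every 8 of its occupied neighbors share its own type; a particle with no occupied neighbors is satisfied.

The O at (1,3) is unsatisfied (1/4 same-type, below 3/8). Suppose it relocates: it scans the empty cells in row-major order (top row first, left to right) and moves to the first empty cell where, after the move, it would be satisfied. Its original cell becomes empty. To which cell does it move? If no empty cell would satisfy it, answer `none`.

Vacating (1,3). Empty cells in order:
  (2,1): 0/4 same-type → still unsatisfied.
  (2,4): 3/4 same-type → satisfied — stop here.

(2,4)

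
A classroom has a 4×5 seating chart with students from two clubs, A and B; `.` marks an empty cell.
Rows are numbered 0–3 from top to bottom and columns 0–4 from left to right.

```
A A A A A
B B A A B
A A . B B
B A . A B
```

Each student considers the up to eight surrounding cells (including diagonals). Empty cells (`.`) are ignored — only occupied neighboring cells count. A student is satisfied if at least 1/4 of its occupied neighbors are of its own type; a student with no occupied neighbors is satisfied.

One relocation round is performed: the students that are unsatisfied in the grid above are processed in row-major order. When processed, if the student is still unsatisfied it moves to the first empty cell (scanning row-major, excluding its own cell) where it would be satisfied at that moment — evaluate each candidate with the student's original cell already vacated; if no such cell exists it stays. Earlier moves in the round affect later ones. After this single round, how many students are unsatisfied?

1

Initially unsatisfied (in order): (1,0), (1,1), (3,0), (3,3).
  (1,0) → (2,2).
  (1,1) → (3,2).
  (3,0): no empty cell satisfies it; stays.
  (3,3) → (1,0).
Resulting grid:
A A A A A
A . A A B
A A B B B
B A B . B
Unsatisfied now: (3,0).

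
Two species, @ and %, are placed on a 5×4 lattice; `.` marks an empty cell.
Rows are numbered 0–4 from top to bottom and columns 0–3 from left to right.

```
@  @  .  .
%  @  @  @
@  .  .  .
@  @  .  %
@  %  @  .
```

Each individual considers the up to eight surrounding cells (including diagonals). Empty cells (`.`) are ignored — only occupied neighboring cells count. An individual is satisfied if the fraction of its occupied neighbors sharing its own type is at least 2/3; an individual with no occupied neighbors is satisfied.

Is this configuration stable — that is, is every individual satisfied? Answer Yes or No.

No

(0,0)@ 2/3 ok
(0,1)@ 3/4 ok
(1,0)% 0/4 unhappy
(1,1)@ 4/5 ok
(1,2)@ 3/3 ok
(1,3)@ 1/1 ok
(2,0)@ 3/4 ok
(3,0)@ 3/4 ok
(3,1)@ 4/5 ok
(3,3)% 0/1 unhappy
(4,0)@ 2/3 ok
(4,1)% 0/4 unhappy
(4,2)@ 1/3 unhappy
For instance (1,0) has only 0/4 same-type neighbors, below 2/3.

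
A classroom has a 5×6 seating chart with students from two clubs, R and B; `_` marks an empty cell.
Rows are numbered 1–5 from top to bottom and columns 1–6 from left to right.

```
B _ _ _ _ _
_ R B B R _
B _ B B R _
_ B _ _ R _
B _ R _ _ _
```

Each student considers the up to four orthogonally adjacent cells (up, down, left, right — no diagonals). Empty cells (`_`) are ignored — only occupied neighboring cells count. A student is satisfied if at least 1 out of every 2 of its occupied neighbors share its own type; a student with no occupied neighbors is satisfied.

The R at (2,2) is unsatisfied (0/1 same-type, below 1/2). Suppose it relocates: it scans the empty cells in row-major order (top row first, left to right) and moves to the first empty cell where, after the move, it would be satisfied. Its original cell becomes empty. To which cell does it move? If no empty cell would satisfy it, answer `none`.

Vacating (2,2). Empty cells in order:
  (1,2): 0/1 same-type → still unsatisfied.
  (1,3): 0/1 same-type → still unsatisfied.
  (1,4): 0/1 same-type → still unsatisfied.
  (1,5): 1/1 same-type → satisfied — stop here.

(1,5)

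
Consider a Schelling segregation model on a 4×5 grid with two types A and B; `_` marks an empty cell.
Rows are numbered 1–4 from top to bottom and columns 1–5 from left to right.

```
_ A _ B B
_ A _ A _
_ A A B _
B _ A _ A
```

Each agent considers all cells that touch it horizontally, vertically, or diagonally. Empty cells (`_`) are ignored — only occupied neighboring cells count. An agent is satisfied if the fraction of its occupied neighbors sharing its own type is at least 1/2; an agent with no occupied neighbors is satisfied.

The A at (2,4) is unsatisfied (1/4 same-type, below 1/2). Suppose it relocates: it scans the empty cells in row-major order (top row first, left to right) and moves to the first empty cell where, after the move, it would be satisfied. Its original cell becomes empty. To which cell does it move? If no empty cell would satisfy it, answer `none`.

(1,1)

Vacating (2,4). Empty cells in order:
  (1,1): 2/2 same-type → satisfied — stop here.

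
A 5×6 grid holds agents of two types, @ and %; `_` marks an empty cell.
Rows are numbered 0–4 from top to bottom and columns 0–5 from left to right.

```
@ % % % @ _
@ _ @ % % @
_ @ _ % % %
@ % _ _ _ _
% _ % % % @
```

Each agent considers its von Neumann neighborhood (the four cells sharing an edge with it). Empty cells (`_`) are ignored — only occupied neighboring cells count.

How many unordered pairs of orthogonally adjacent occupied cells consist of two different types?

Scan each occupied cell's neighbors to the right and below so each pair is counted once.
From row 0: 4 unlike of 8 pairs (running 4/8).
From row 1: 3 unlike of 6 pairs (running 7/14).
From row 2: 1 unlike of 3 pairs (running 8/17).
From row 3: 2 unlike of 2 pairs (running 10/19).
From row 4: 1 unlike of 3 pairs (running 11/22).
Total adjacent occupied pairs: 22; unlike-type pairs: 11.

11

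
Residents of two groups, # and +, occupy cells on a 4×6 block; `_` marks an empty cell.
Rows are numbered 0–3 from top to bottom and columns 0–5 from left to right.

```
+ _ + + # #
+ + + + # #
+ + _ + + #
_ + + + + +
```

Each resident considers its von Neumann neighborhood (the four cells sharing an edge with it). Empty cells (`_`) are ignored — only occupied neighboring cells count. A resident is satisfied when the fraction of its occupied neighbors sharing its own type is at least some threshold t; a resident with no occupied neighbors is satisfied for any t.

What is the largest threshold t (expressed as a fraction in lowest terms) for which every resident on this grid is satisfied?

(0,0)+ 1/1
(0,2)+ 2/2
(0,3)+ 2/3
(0,4)# 2/3
(0,5)# 2/2
(1,0)+ 3/3
(1,1)+ 3/3
(1,2)+ 3/3
(1,3)+ 3/4
(1,4)# 2/4
(1,5)# 3/3
(2,0)+ 2/2
(2,1)+ 3/3
(2,3)+ 3/3
(2,4)+ 2/4
(2,5)# 1/3
(3,1)+ 2/2
(3,2)+ 2/2
(3,3)+ 3/3
(3,4)+ 3/3
(3,5)+ 1/2
The smallest same-type fraction is 1/3 at (2,5), which reduces to 1/3. Any threshold above that leaves this resident unsatisfied.

1/3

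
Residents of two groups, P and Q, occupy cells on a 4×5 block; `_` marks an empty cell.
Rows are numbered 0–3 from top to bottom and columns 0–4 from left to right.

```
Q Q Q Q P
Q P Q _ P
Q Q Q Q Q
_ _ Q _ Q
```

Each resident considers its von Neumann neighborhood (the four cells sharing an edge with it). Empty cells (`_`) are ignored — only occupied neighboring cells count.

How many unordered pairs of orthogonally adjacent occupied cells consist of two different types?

6

Scan each occupied cell's neighbors to the right and below so each pair is counted once.
Row 0: Q(0,0)–Q(0,1)= Q(0,0)–Q(1,0)= Q(0,1)–Q(0,2)= Q(0,1)–P(1,1)≠ Q(0,2)–Q(0,3)= Q(0,2)–Q(1,2)= Q(0,3)–P(0,4)≠ P(0,4)–P(1,4)=  → 2/8 unlike.
Row 1: Q(1,0)–P(1,1)≠ Q(1,0)–Q(2,0)= P(1,1)–Q(1,2)≠ P(1,1)–Q(2,1)≠ Q(1,2)–Q(2,2)= P(1,4)–Q(2,4)≠  → 4/6 unlike.
Row 2: Q(2,0)–Q(2,1)= Q(2,1)–Q(2,2)= Q(2,2)–Q(2,3)= Q(2,2)–Q(3,2)= Q(2,3)–Q(2,4)= Q(2,4)–Q(3,4)=  → 0/6 unlike.
Total adjacent occupied pairs: 20; unlike-type pairs: 6.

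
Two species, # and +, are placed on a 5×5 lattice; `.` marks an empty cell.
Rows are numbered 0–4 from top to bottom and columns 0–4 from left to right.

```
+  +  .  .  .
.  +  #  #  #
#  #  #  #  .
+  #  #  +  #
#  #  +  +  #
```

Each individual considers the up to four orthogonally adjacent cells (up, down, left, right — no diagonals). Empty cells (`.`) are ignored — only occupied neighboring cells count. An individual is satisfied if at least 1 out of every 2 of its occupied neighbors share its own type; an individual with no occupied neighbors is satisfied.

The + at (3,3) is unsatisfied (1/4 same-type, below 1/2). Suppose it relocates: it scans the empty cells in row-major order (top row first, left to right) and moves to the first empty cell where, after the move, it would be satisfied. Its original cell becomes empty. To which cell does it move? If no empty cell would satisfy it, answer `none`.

Vacating (3,3). Empty cells in order:
  (0,2): 1/2 same-type → satisfied — stop here.

(0,2)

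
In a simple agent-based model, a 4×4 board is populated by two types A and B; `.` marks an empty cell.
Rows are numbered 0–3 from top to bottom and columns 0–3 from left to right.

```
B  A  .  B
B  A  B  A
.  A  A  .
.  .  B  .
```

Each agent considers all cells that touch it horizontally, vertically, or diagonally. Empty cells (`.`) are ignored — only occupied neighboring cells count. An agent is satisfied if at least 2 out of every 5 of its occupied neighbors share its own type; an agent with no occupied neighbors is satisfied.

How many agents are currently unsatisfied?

(0,0)B 1/3 unhappy
(0,1)A 1/4 unhappy
(0,3)B 1/2 ok
(1,0)B 1/4 unhappy
(1,1)A 3/6 ok
(1,2)B 1/6 unhappy
(1,3)A 1/3 unhappy
(2,1)A 2/5 ok
(2,2)A 3/5 ok
(3,2)B 0/2 unhappy
Unsatisfied: (0,0), (0,1), (1,0), (1,2), (1,3), (3,2) — 6 in total.

6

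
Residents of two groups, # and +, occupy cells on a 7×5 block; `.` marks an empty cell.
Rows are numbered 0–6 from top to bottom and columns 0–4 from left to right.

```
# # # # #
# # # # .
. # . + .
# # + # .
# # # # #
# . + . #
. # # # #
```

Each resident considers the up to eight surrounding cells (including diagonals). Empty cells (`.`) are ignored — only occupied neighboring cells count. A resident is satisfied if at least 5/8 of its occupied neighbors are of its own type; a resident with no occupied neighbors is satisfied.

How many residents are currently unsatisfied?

4

Row 0: (0,0)# 3/3 ✓ · (0,1)# 5/5 ✓ · (0,2)# 5/5 ✓ · (0,3)# 4/4 ✓ · (0,4)# 2/2 ✓
Row 1: (1,0)# 4/4 ✓ · (1,1)# 6/6 ✓ · (1,2)# 6/7 ✓ · (1,3)# 4/5 ✓
Row 2: (2,1)# 5/6 ✓ · (2,3)+ 1/4 ✗
Row 3: (3,0)# 4/4 ✓ · (3,1)# 5/6 ✓ · (3,2)+ 1/7 ✗ · (3,3)# 3/5 ✗
Row 4: (4,0)# 4/4 ✓ · (4,1)# 5/7 ✓ · (4,2)# 4/6 ✓ · (4,3)# 4/6 ✓ · (4,4)# 3/3 ✓
Row 5: (5,0)# 3/3 ✓ · (5,2)+ 0/6 ✗ · (5,4)# 4/4 ✓
Row 6: (6,1)# 2/3 ✓ · (6,2)# 2/3 ✓ · (6,3)# 3/4 ✓ · (6,4)# 2/2 ✓
Unsatisfied: (2,3), (3,2), (3,3), (5,2) — 4 in total.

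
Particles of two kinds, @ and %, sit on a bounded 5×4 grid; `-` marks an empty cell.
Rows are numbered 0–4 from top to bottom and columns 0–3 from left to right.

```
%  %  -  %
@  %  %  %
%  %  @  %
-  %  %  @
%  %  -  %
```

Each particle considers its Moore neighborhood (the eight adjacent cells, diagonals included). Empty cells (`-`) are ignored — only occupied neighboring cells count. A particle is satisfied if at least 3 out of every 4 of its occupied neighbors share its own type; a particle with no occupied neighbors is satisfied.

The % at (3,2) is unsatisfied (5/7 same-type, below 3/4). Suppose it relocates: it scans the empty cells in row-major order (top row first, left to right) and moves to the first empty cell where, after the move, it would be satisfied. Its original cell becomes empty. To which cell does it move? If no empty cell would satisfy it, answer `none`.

(0,2)

Vacating (3,2). Empty cells in order:
  (0,2): 5/5 same-type → satisfied — stop here.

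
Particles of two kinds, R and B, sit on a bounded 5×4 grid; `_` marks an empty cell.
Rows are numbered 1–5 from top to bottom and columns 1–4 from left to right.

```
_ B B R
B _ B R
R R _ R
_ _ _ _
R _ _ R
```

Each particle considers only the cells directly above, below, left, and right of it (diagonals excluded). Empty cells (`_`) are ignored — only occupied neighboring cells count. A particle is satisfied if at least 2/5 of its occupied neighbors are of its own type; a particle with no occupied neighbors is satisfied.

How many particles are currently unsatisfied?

(1,2)B 1/1 ✓
(1,3)B 2/3 ✓
(1,4)R 1/2 ✓
(2,1)B 0/1 ✗
(2,3)B 1/2 ✓
(2,4)R 2/3 ✓
(3,1)R 1/2 ✓
(3,2)R 1/1 ✓
(3,4)R 1/1 ✓
(5,1)R 0/0 ✓
(5,4)R 0/0 ✓
Unsatisfied: (2,1) — 1 in total.

1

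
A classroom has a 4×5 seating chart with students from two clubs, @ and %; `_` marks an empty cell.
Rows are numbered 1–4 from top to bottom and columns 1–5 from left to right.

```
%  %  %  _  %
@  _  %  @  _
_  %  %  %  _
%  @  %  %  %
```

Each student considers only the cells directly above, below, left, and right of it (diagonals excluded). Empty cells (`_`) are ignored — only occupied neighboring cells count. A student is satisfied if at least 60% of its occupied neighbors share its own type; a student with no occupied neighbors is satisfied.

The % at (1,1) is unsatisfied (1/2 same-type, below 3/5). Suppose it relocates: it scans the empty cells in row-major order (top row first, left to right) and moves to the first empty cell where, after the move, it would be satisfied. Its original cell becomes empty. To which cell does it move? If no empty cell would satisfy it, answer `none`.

Vacating (1,1). Empty cells in order:
  (1,4): 2/3 same-type → satisfied — stop here.

(1,4)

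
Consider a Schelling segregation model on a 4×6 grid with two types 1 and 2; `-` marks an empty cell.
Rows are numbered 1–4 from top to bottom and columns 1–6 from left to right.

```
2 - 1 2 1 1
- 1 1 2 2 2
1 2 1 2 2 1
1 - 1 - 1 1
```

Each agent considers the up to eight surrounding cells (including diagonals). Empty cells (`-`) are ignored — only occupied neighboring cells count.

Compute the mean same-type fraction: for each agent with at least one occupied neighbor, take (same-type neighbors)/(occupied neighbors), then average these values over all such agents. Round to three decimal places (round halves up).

(1,1)2 0/1
(1,3)1 2/4
(1,4)2 2/5
(1,5)1 1/5
(1,6)1 1/3
(2,2)1 4/6
(2,3)1 3/7
(2,4)2 4/8
(2,5)2 5/8
(2,6)2 2/5
(3,1)1 2/3
(3,2)2 0/6
(3,3)1 3/6
(3,4)2 3/7
(3,5)2 4/7
(3,6)1 2/5
(4,1)1 1/2
(4,3)1 1/3
(4,5)1 2/4
(4,6)1 2/3
Sum over 20 agents: 0/1 + 2/4 + 2/5 + 1/5 + 1/3 + 4/6 + 3/7 + 4/8 + 5/8 + 2/5 + 2/3 + 0/6 + 3/6 + 3/7 + 4/7 + 2/5 + 1/2 + 1/3 + 2/4 + 2/3 = 7241/840; mean = 7241/840 ÷ 20 = 7241/16800 = 0.431011… → 0.431.

0.431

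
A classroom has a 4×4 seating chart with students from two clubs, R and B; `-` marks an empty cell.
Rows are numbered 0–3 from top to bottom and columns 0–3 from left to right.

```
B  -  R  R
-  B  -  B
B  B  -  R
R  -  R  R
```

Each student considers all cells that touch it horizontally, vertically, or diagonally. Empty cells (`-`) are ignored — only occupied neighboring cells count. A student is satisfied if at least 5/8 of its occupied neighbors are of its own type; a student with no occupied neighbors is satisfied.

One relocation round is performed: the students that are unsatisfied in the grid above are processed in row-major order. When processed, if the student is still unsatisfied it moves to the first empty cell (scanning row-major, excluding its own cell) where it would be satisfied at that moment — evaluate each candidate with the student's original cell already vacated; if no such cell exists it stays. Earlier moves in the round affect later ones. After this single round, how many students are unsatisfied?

1

Initially unsatisfied (in order): (0,2), (0,3), (1,3), (2,1), (3,0).
  (0,2): no empty cell satisfies it; stays.
  (0,3): no empty cell satisfies it; stays.
  (1,3) → (0,1).
  (2,1) → (1,0).
  (3,0) → (1,3).
Resulting grid:
B B R R
B B - R
B - - R
- - R R
Unsatisfied now: (0,2).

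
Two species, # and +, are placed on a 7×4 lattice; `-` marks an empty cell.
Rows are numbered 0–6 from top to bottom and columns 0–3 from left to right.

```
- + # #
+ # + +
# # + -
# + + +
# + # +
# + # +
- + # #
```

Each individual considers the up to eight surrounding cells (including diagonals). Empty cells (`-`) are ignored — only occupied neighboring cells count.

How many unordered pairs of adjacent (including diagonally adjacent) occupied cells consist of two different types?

Scan each occupied cell's neighbors to the right and below (and the two forward diagonals) so each pair is counted once.
Row 0: +(0,1)–#(0,2)≠ +(0,1)–#(1,1)≠ +(0,1)–+(1,2)= +(0,1)–+(1,0)= #(0,2)–#(0,3)= #(0,2)–+(1,2)≠ #(0,2)–+(1,3)≠ #(0,2)–#(1,1)= #(0,3)–+(1,3)≠ #(0,3)–+(1,2)≠  → 6/10 unlike.
Row 1: +(1,0)–#(1,1)≠ +(1,0)–#(2,0)≠ +(1,0)–#(2,1)≠ #(1,1)–+(1,2)≠ #(1,1)–#(2,1)= #(1,1)–+(2,2)≠ #(1,1)–#(2,0)= +(1,2)–+(1,3)= +(1,2)–+(2,2)= +(1,2)–#(2,1)≠ +(1,3)–+(2,2)=  → 6/11 unlike.
Row 2: #(2,0)–#(2,1)= #(2,0)–#(3,0)= #(2,0)–+(3,1)≠ #(2,1)–+(2,2)≠ #(2,1)–+(3,1)≠ #(2,1)–+(3,2)≠ #(2,1)–#(3,0)= +(2,2)–+(3,2)= +(2,2)–+(3,3)= +(2,2)–+(3,1)=  → 4/10 unlike.
Row 3: #(3,0)–+(3,1)≠ #(3,0)–#(4,0)= #(3,0)–+(4,1)≠ +(3,1)–+(3,2)= +(3,1)–+(4,1)= +(3,1)–#(4,2)≠ +(3,1)–#(4,0)≠ +(3,2)–+(3,3)= +(3,2)–#(4,2)≠ +(3,2)–+(4,3)= +(3,2)–+(4,1)= +(3,3)–+(4,3)= +(3,3)–#(4,2)≠  → 6/13 unlike.
Row 4: #(4,0)–+(4,1)≠ #(4,0)–#(5,0)= #(4,0)–+(5,1)≠ +(4,1)–#(4,2)≠ +(4,1)–+(5,1)= +(4,1)–#(5,2)≠ +(4,1)–#(5,0)≠ #(4,2)–+(4,3)≠ #(4,2)–#(5,2)= #(4,2)–+(5,3)≠ #(4,2)–+(5,1)≠ +(4,3)–+(5,3)= +(4,3)–#(5,2)≠  → 9/13 unlike.
Row 5: #(5,0)–+(5,1)≠ #(5,0)–+(6,1)≠ +(5,1)–#(5,2)≠ +(5,1)–+(6,1)= +(5,1)–#(6,2)≠ #(5,2)–+(5,3)≠ #(5,2)–#(6,2)= #(5,2)–#(6,3)= #(5,2)–+(6,1)≠ +(5,3)–#(6,3)≠ +(5,3)–#(6,2)≠  → 8/11 unlike.
Row 6: +(6,1)–#(6,2)≠ #(6,2)–#(6,3)=  → 1/2 unlike.
Total adjacent occupied pairs: 70; unlike-type pairs: 40.

40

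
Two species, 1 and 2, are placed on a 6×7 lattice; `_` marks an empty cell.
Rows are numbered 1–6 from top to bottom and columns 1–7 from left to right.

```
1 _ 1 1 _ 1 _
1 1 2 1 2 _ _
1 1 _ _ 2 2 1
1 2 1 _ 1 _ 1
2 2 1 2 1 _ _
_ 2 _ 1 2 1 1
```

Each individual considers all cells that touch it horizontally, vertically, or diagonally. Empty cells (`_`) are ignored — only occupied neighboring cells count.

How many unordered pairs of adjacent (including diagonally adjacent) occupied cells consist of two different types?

Scan each occupied cell's neighbors to the right and below (and the two forward diagonals) so each pair is counted once.
Row 1: 1(1,1)–1(2,1)= 1(1,1)–1(2,2)= 1(1,3)–1(1,4)= 1(1,3)–2(2,3)≠ 1(1,3)–1(2,4)= 1(1,3)–1(2,2)= 1(1,4)–1(2,4)= 1(1,4)–2(2,5)≠ 1(1,4)–2(2,3)≠ 1(1,6)–2(2,5)≠  → 4/10 unlike.
Row 2: 1(2,1)–1(2,2)= 1(2,1)–1(3,1)= 1(2,1)–1(3,2)= 1(2,2)–2(2,3)≠ 1(2,2)–1(3,2)= 1(2,2)–1(3,1)= 2(2,3)–1(2,4)≠ 2(2,3)–1(3,2)≠ 1(2,4)–2(2,5)≠ 1(2,4)–2(3,5)≠ 2(2,5)–2(3,5)= 2(2,5)–2(3,6)=  → 5/12 unlike.
Row 3: 1(3,1)–1(3,2)= 1(3,1)–1(4,1)= 1(3,1)–2(4,2)≠ 1(3,2)–2(4,2)≠ 1(3,2)–1(4,3)= 1(3,2)–1(4,1)= 2(3,5)–2(3,6)= 2(3,5)–1(4,5)≠ 2(3,6)–1(3,7)≠ 2(3,6)–1(4,7)≠ 2(3,6)–1(4,5)≠ 1(3,7)–1(4,7)=  → 6/12 unlike.
Row 4: 1(4,1)–2(4,2)≠ 1(4,1)–2(5,1)≠ 1(4,1)–2(5,2)≠ 2(4,2)–1(4,3)≠ 2(4,2)–2(5,2)= 2(4,2)–1(5,3)≠ 2(4,2)–2(5,1)= 1(4,3)–1(5,3)= 1(4,3)–2(5,4)≠ 1(4,3)–2(5,2)≠ 1(4,5)–1(5,5)= 1(4,5)–2(5,4)≠  → 8/12 unlike.
Row 5: 2(5,1)–2(5,2)= 2(5,1)–2(6,2)= 2(5,2)–1(5,3)≠ 2(5,2)–2(6,2)= 1(5,3)–2(5,4)≠ 1(5,3)–1(6,4)= 1(5,3)–2(6,2)≠ 2(5,4)–1(5,5)≠ 2(5,4)–1(6,4)≠ 2(5,4)–2(6,5)= 1(5,5)–2(6,5)≠ 1(5,5)–1(6,6)= 1(5,5)–1(6,4)=  → 6/13 unlike.
Row 6: 1(6,4)–2(6,5)≠ 2(6,5)–1(6,6)≠ 1(6,6)–1(6,7)=  → 2/3 unlike.
Total adjacent occupied pairs: 62; unlike-type pairs: 31.

31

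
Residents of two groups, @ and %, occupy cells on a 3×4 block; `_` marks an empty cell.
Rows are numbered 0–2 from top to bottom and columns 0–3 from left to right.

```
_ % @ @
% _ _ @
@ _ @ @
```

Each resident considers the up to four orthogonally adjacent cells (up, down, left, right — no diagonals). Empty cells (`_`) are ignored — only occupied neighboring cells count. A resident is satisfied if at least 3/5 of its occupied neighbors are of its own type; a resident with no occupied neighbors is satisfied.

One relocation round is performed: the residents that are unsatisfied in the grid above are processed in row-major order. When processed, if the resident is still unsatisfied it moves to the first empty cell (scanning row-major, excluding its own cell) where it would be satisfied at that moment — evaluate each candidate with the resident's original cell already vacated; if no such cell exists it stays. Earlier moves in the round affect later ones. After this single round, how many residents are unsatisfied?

0

Initially unsatisfied (in order): (0,1), (0,2), (1,0), (2,0).
  (0,1) → (0,0).
  (0,2): now satisfied by earlier moves; stays.
  (1,0) → (1,1).
  (2,0): now satisfied by earlier moves; stays.
Resulting grid:
% _ @ @
_ % _ @
@ _ @ @
All satisfied now.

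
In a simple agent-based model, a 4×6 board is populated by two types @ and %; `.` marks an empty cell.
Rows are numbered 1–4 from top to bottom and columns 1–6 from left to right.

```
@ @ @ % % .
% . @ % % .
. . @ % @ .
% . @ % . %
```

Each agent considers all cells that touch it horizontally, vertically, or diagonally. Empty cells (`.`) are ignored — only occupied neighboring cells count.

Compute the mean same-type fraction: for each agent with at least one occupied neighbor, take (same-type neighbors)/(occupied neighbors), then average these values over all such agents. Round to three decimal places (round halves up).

0.437

Row 1: (1,1)@ 1/2 · (1,2)@ 3/4 · (1,3)@ 2/4 · (1,4)% 3/5 · (1,5)% 3/3
Row 2: (2,1)% 0/2 · (2,3)@ 3/6 · (2,4)% 4/8 · (2,5)% 4/5
Row 3: (3,3)@ 2/5 · (3,4)% 3/7 · (3,5)@ 0/5
Row 4: (4,1)% — no occupied neighbors · (4,3)@ 1/3 · (4,4)% 1/4 · (4,6)% 0/1
Sum over 15 agents: 1/2 + 3/4 + 2/4 + 3/5 + 3/3 + 0/2 + 3/6 + 4/8 + 4/5 + 2/5 + 3/7 + 0/5 + 1/3 + 1/4 + 0/1 = 689/105; mean = 689/105 ÷ 15 = 689/1575 = 0.437460… → 0.437.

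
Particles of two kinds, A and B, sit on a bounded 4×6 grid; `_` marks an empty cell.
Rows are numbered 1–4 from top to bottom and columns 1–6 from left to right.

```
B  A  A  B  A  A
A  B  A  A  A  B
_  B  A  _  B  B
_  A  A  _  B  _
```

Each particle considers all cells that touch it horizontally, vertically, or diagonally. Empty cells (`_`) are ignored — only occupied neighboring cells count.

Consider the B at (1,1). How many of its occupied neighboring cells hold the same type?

1

Occupied neighbors of (1,1): (1,2)=A, (2,1)=A, (2,2)=B.
Same type (B): 1 of 3.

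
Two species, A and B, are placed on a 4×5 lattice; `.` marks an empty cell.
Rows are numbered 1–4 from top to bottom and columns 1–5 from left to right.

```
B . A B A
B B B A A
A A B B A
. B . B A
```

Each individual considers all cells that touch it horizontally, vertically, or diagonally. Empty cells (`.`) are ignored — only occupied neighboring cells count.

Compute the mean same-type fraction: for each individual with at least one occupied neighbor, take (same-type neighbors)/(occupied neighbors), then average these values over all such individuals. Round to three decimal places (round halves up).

(1,1)B 2/2
(1,3)A 1/4
(1,4)B 1/5
(1,5)A 2/3
(2,1)B 2/4
(2,2)B 4/7
(2,3)B 4/7
(2,4)A 4/8
(2,5)A 3/5
(3,1)A 1/4
(3,2)A 1/6
(3,3)B 5/7
(3,4)B 3/7
(3,5)A 3/5
(4,2)B 1/3
(4,4)B 2/4
(4,5)A 1/3
Sum over 17 individuals: 2/2 + 1/4 + 1/5 + 2/3 + 2/4 + 4/7 + 4/7 + 4/8 + 3/5 + 1/4 + 1/6 + 5/7 + 3/7 + 3/5 + 1/3 + 2/4 + 1/3 = 573/70; mean = 573/70 ÷ 17 = 573/1190 = 0.481512… → 0.482.

0.482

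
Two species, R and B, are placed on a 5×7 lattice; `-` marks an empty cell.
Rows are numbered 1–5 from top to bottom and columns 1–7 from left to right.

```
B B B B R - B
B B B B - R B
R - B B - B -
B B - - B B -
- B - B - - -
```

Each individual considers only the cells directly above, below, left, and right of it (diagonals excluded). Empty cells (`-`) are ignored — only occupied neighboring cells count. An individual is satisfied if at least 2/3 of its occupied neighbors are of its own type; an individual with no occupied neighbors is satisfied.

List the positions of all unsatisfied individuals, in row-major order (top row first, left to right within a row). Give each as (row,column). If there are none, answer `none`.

(1,5), (2,6), (2,7), (3,1), (3,6), (4,1)

(1,1)B 2/2 ✓
(1,2)B 3/3 ✓
(1,3)B 3/3 ✓
(1,4)B 2/3 ✓
(1,5)R 0/1 ✗
(1,7)B 1/1 ✓
(2,1)B 2/3 ✓
(2,2)B 3/3 ✓
(2,3)B 4/4 ✓
(2,4)B 3/3 ✓
(2,6)R 0/2 ✗
(2,7)B 1/2 ✗
(3,1)R 0/2 ✗
(3,3)B 2/2 ✓
(3,4)B 2/2 ✓
(3,6)B 1/2 ✗
(4,1)B 1/2 ✗
(4,2)B 2/2 ✓
(4,5)B 1/1 ✓
(4,6)B 2/2 ✓
(5,2)B 1/1 ✓
(5,4)B 0/0 ✓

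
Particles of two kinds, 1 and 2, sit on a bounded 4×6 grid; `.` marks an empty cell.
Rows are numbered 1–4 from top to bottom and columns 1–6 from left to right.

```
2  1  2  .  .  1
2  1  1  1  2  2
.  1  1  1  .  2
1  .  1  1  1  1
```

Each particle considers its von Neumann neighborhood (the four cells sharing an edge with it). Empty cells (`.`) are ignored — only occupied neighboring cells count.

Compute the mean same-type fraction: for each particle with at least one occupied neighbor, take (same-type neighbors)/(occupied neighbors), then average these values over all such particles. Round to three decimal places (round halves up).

(1,1)2 1/2
(1,2)1 1/3
(1,3)2 0/2
(1,6)1 0/1
(2,1)2 1/2
(2,2)1 3/4
(2,3)1 3/4
(2,4)1 2/3
(2,5)2 1/2
(2,6)2 2/3
(3,2)1 2/2
(3,3)1 4/4
(3,4)1 3/3
(3,6)2 1/2
(4,1)1 — no occupied neighbors
(4,3)1 2/2
(4,4)1 3/3
(4,5)1 2/2
(4,6)1 1/2
Sum over 18 particles: 1/2 + 1/3 + 0/2 + 0/1 + 1/2 + 3/4 + 3/4 + 2/3 + 1/2 + 2/3 + 2/2 + 4/4 + 3/3 + 1/2 + 2/2 + 3/3 + 2/2 + 1/2 = 35/3; mean = 35/3 ÷ 18 = 35/54 = 0.648148… → 0.648.

0.648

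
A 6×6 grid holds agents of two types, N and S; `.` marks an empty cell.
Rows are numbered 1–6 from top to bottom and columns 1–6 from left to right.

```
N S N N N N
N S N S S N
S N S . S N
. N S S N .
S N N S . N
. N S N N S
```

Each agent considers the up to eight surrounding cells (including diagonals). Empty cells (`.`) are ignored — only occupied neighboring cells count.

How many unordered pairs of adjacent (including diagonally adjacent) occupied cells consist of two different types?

Scan each occupied cell's neighbors to the right and below (and the two forward diagonals) so each pair is counted once.
Row 1: N(1,1)–S(1,2)≠ N(1,1)–N(2,1)= N(1,1)–S(2,2)≠ S(1,2)–N(1,3)≠ S(1,2)–S(2,2)= S(1,2)–N(2,3)≠ S(1,2)–N(2,1)≠ N(1,3)–N(1,4)= N(1,3)–N(2,3)= N(1,3)–S(2,4)≠ N(1,3)–S(2,2)≠ N(1,4)–N(1,5)= N(1,4)–S(2,4)≠ N(1,4)–S(2,5)≠ N(1,4)–N(2,3)= N(1,5)–N(1,6)= N(1,5)–S(2,5)≠ N(1,5)–N(2,6)= N(1,5)–S(2,4)≠ N(1,6)–N(2,6)= N(1,6)–S(2,5)≠  → 12/21 unlike.
Row 2: N(2,1)–S(2,2)≠ N(2,1)–S(3,1)≠ N(2,1)–N(3,2)= S(2,2)–N(2,3)≠ S(2,2)–N(3,2)≠ S(2,2)–S(3,3)= S(2,2)–S(3,1)= N(2,3)–S(2,4)≠ N(2,3)–S(3,3)≠ N(2,3)–N(3,2)= S(2,4)–S(2,5)= S(2,4)–S(3,5)= S(2,4)–S(3,3)= S(2,5)–N(2,6)≠ S(2,5)–S(3,5)= S(2,5)–N(3,6)≠ N(2,6)–N(3,6)= N(2,6)–S(3,5)≠  → 9/18 unlike.
Row 3: S(3,1)–N(3,2)≠ S(3,1)–N(4,2)≠ N(3,2)–S(3,3)≠ N(3,2)–N(4,2)= N(3,2)–S(4,3)≠ S(3,3)–S(4,3)= S(3,3)–S(4,4)= S(3,3)–N(4,2)≠ S(3,5)–N(3,6)≠ S(3,5)–N(4,5)≠ S(3,5)–S(4,4)= N(3,6)–N(4,5)=  → 7/12 unlike.
Row 4: N(4,2)–S(4,3)≠ N(4,2)–N(5,2)= N(4,2)–N(5,3)= N(4,2)–S(5,1)≠ S(4,3)–S(4,4)= S(4,3)–N(5,3)≠ S(4,3)–S(5,4)= S(4,3)–N(5,2)≠ S(4,4)–N(4,5)≠ S(4,4)–S(5,4)= S(4,4)–N(5,3)≠ N(4,5)–N(5,6)= N(4,5)–S(5,4)≠  → 7/13 unlike.
Row 5: S(5,1)–N(5,2)≠ S(5,1)–N(6,2)≠ N(5,2)–N(5,3)= N(5,2)–N(6,2)= N(5,2)–S(6,3)≠ N(5,3)–S(5,4)≠ N(5,3)–S(6,3)≠ N(5,3)–N(6,4)= N(5,3)–N(6,2)= S(5,4)–N(6,4)≠ S(5,4)–N(6,5)≠ S(5,4)–S(6,3)= N(5,6)–S(6,6)≠ N(5,6)–N(6,5)=  → 8/14 unlike.
Row 6: N(6,2)–S(6,3)≠ S(6,3)–N(6,4)≠ N(6,4)–N(6,5)= N(6,5)–S(6,6)≠  → 3/4 unlike.
Total adjacent occupied pairs: 82; unlike-type pairs: 46.

46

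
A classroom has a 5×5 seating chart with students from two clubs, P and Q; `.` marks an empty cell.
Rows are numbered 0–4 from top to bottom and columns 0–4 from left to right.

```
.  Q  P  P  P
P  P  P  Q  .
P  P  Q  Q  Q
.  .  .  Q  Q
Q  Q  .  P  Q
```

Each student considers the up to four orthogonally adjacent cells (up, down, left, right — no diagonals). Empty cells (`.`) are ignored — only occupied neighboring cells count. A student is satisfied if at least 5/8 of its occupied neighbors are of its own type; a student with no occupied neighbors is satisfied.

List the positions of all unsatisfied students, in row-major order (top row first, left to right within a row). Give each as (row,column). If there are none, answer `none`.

(0,1)Q 0/2 unhappy
(0,2)P 2/3 ok
(0,3)P 2/3 ok
(0,4)P 1/1 ok
(1,0)P 2/2 ok
(1,1)P 3/4 ok
(1,2)P 2/4 unhappy
(1,3)Q 1/3 unhappy
(2,0)P 2/2 ok
(2,1)P 2/3 ok
(2,2)Q 1/3 unhappy
(2,3)Q 4/4 ok
(2,4)Q 2/2 ok
(3,3)Q 2/3 ok
(3,4)Q 3/3 ok
(4,0)Q 1/1 ok
(4,1)Q 1/1 ok
(4,3)P 0/2 unhappy
(4,4)Q 1/2 unhappy

(0,1), (1,2), (1,3), (2,2), (4,3), (4,4)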